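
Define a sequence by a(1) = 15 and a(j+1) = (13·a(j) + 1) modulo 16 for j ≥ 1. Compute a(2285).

a(1) = 15, a(2) = 4, a(3) = 5, a(4) = 2, a(5) = 11, a(6) = 0, a(7) = 1, a(8) = 14, a(9) = 7, a(10) = 12, a(11) = 13, a(12) = 10, a(13) = 3, a(14) = 8, a(15) = 9, a(16) = 6, a(17) = 15.
The sequence repeats with period 16.
So a(2285) = a(1 + ((2285-1) mod 16)) = a(13) = 3.

3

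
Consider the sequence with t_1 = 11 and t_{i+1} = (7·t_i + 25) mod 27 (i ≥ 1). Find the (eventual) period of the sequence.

We have t_1 = 11,  t_2 = 21,  t_3 = 10,  t_4 = 14,  t_5 = 15,  t_6 = 22,  t_7 = 17,  t_8 = 9,  t_9 = 7,  t_{10} = 20,  t_{11} = 3,  t_{12} = 19,  t_{13} = 23,  t_{14} = 24,  t_{15} = 4,  t_{16} = 26,  t_{17} = 18,  t_{18} = 16,  t_{19} = 2,  t_{20} = 12,  t_{21} = 1,  t_{22} = 5,  t_{23} = 6,  t_{24} = 13,  t_{25} = 8,  t_{26} = 0,  t_{27} = 25,  t_{28} = 11.
Since t_{28} = t_1 = 11, the sequence is periodic with period 27.

27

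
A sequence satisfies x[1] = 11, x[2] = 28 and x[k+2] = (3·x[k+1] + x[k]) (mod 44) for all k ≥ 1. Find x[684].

We have x[1] = 11, x[2] = 28, x[3] = 7, x[4] = 5, x[5] = 22, x[6] = 27, x[7] = 15, x[8] = 28, x[9] = 11, x[10] = 17, x[11] = 18, x[12] = 27, x[13] = 11, x[14] = 16, x[15] = 15, x[16] = 17, x[17] = 22, x[18] = 39, x[19] = 7, x[20] = 16, x[21] = 11, x[22] = 5, x[23] = 26, x[24] = 39, x[25] = 11, x[26] = 28.
Since (x[25], x[26]) = (x[1], x[2]) = (11, 28) (two consecutive terms determine the rest), the sequence is periodic with period 24.
So x[684] = x[1 + ((684-1) mod 24)] = x[12] = 27.

27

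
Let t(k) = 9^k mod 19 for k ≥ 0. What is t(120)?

Computing terms: t(0) = 1, t(1) = 9, t(2) = 5, t(3) = 7, t(4) = 6, t(5) = 16, t(6) = 11, t(7) = 4, t(8) = 17, t(9) = 1.
Since t(9) = t(0) = 1, the sequence is periodic with period 9.
(120 - 0) mod 9 = 3, so t(120) = t(3) = 7.

7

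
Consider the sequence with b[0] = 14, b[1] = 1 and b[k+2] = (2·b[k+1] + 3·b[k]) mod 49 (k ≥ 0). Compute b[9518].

b[0] = 14; b[1] = 1; b[2] = 44; b[3] = 42; b[4] = 20; b[5] = 19; b[6] = 0; b[7] = 8; b[8] = 16; b[9] = 7; b[10] = 13; b[11] = 47; b[12] = 35; b[13] = 15; b[14] = 37; b[15] = 21; b[16] = 6; b[17] = 26; b[18] = 21; b[19] = 22; b[20] = 9; b[21] = 35; b[22] = 48; b[23] = 5; b[24] = 7; b[25] = 29; b[26] = 30; b[27] = 0; b[28] = 41; b[29] = 33; b[30] = 42; b[31] = 36; b[32] = 2; b[33] = 14; b[34] = 34; b[35] = 12; b[36] = 28; b[37] = 43; b[38] = 23; b[39] = 28; b[40] = 27; b[41] = 40; b[42] = 14; b[43] = 1.
Since (b[42], b[43]) = (b[0], b[1]) = (14, 1) (two consecutive terms determine the rest), the sequence is periodic with period 42.
So b[9518] = b[0 + ((9518-0) mod 42)] = b[26] = 30.

30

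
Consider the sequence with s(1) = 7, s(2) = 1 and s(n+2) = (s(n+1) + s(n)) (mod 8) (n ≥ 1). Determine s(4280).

5

Computing terms: s(1) = 7, s(2) = 1, s(3) = 0, s(4) = 1, s(5) = 1, s(6) = 2, s(7) = 3, s(8) = 5, s(9) = 0, s(10) = 5, s(11) = 5, s(12) = 2, s(13) = 7, s(14) = 1.
Since (s(13), s(14)) = (s(1), s(2)) = (7, 1) (two consecutive terms determine the rest), the sequence is periodic with period 12.
(4280 - 1) mod 12 = 7, so s(4280) = s(8) = 5.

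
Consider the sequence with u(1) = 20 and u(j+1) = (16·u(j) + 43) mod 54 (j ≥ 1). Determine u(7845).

13

u(1) = 20, u(2) = 39, u(3) = 19, u(4) = 23, u(5) = 33, u(6) = 31, u(7) = 53, u(8) = 27, u(9) = 43, u(10) = 29, u(11) = 21, u(12) = 1, u(13) = 5, u(14) = 15, u(15) = 13, u(16) = 35, u(17) = 9, u(18) = 25, u(19) = 11, u(20) = 3, u(21) = 37, u(22) = 41, u(23) = 51, u(24) = 49, u(25) = 17, u(26) = 45, u(27) = 7, u(28) = 47, u(29) = 39.
Since u(29) = u(2) = 39, the sequence is eventually periodic: after a pre-period of length 1 it cycles with period 27.
For j ≥ 2, u(j) depends only on (j - 2) mod 27. (7845 - 2) mod 27 = 13, so u(7845) = u(15) = 13.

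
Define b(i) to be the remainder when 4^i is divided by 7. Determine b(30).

1

b(0) = 1; b(1) = 4; b(2) = 2; b(3) = 1.
Since b(3) = b(0) = 1, the sequence is periodic with period 3.
So b(30) = b(0 + ((30-0) mod 3)) = b(0) = 1.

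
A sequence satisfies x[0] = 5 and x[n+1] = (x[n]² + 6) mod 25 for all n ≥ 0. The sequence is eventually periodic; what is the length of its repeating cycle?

Listing terms: x[0] = 5, x[1] = 6, x[2] = 17, x[3] = 20, x[4] = 6.
Since x[4] = x[1] = 6, the sequence is eventually periodic: after a pre-period of length 1 it cycles with period 3.

3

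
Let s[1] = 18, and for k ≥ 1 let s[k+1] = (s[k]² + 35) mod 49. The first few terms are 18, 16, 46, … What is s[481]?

18

Listing terms: s[1] = 18, s[2] = 16, s[3] = 46, s[4] = 44, s[5] = 11, s[6] = 9, s[7] = 18.
Since s[7] = s[1] = 18, the sequence is periodic with period 6.
(481 - 1) mod 6 = 0, so s[481] = s[1] = 18.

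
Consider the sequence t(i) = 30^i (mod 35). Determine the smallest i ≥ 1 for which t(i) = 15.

t(0) = 1, t(1) = 30, t(2) = 25, t(3) = 15, t(4) = 30.
Since t(4) = t(1) = 30, the sequence is eventually periodic: after a pre-period of length 1 it cycles with period 3.
The value 15 first appears (with i ≥ 1) at t(3).

3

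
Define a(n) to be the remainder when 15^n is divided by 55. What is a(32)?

5

a(1) = 15,  a(2) = 5,  a(3) = 20,  a(4) = 25,  a(5) = 45,  a(6) = 15.
Since a(6) = a(1) = 15, the sequence is periodic with period 5.
So a(32) = a(1 + ((32-1) mod 5)) = a(2) = 5.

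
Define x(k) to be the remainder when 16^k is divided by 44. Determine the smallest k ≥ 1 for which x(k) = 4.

3

x(0) = 1,  x(1) = 16,  x(2) = 36,  x(3) = 4,  x(4) = 20,  x(5) = 12,  x(6) = 16.
Since x(6) = x(1) = 16, the sequence is eventually periodic: after a pre-period of length 1 it cycles with period 5.
The value 4 first appears (with k ≥ 1) at x(3).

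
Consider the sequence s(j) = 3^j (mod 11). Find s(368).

5

We have s(1) = 3; s(2) = 9; s(3) = 5; s(4) = 4; s(5) = 1; s(6) = 3.
The sequence repeats with period 5.
So s(368) = s(1 + ((368-1) mod 5)) = s(3) = 5.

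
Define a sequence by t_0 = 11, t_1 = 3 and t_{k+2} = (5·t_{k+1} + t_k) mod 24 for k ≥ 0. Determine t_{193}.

3

We have t_0 = 11, t_1 = 3, t_2 = 2, t_3 = 13, t_4 = 19, t_5 = 12, t_6 = 7, t_7 = 23, t_8 = 2, t_9 = 9, t_{10} = 23, t_{11} = 4, t_{12} = 19, t_{13} = 3, t_{14} = 10, t_{15} = 5, t_{16} = 11, t_{17} = 12, t_{18} = 23, t_{19} = 7, t_{20} = 10, t_{21} = 9, t_{22} = 7, t_{23} = 20, t_{24} = 11, t_{25} = 3.
The sequence repeats with period 24.
(193 - 0) mod 24 = 1, so t_{193} = t_1 = 3.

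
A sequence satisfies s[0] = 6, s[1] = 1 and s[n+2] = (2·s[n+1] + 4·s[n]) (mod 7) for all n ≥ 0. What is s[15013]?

Listing terms: s[0] = 6, s[1] = 1, s[2] = 5, s[3] = 0, s[4] = 6, s[5] = 5, s[6] = 6, s[7] = 4, s[8] = 4, s[9] = 3, s[10] = 1, s[11] = 0, s[12] = 4, s[13] = 1, s[14] = 4, s[15] = 5, s[16] = 5, s[17] = 2, s[18] = 3, s[19] = 0, s[20] = 5, s[21] = 3, s[22] = 5, s[23] = 1, s[24] = 1, s[25] = 6, s[26] = 2, s[27] = 0, s[28] = 1, s[29] = 2, s[30] = 1, s[31] = 3, s[32] = 3, s[33] = 4, s[34] = 6, s[35] = 0, s[36] = 3, s[37] = 6, s[38] = 3, s[39] = 2, s[40] = 2, s[41] = 5, s[42] = 4, s[43] = 0, s[44] = 2, s[45] = 4, s[46] = 2, s[47] = 6, s[48] = 6, s[49] = 1.
The sequence repeats with period 48.
So s[15013] = s[0 + ((15013-0) mod 48)] = s[37] = 6.

6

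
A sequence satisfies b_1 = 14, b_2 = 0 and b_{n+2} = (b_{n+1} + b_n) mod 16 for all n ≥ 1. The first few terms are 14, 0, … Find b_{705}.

6

Listing terms: b_1 = 14; b_2 = 0; b_3 = 14; b_4 = 14; b_5 = 12; b_6 = 10; b_7 = 6; b_8 = 0; b_9 = 6; b_{10} = 6; b_{11} = 12; b_{12} = 2; b_{13} = 14; b_{14} = 0.
The sequence repeats with period 12.
(705 - 1) mod 12 = 8, so b_{705} = b_9 = 6.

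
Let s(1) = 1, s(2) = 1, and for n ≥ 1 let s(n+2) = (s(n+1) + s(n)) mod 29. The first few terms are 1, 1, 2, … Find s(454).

s(1) = 1, s(2) = 1, s(3) = 2, s(4) = 3, s(5) = 5, s(6) = 8, s(7) = 13, s(8) = 21, s(9) = 5, s(10) = 26, s(11) = 2, s(12) = 28, s(13) = 1, s(14) = 0, s(15) = 1, s(16) = 1.
Since (s(15), s(16)) = (s(1), s(2)) = (1, 1) (two consecutive terms determine the rest), the sequence is periodic with period 14.
(454 - 1) mod 14 = 5, so s(454) = s(6) = 8.

8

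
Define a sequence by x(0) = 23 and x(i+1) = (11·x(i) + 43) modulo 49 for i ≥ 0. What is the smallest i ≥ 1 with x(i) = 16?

Computing terms: x(0) = 23, x(1) = 2, x(2) = 16, x(3) = 23.
The sequence repeats with period 3.
The value 16 first appears (with i ≥ 1) at x(2).

2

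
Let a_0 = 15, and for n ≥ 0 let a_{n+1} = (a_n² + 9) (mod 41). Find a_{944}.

11

Computing terms: a_0 = 15; a_1 = 29; a_2 = 30; a_3 = 7; a_4 = 17; a_5 = 11; a_6 = 7.
Since a_6 = a_3 = 7, the sequence is eventually periodic: after a pre-period of length 3 it cycles with period 3.
For n ≥ 3, a_n depends only on (n - 3) mod 3. (944 - 3) mod 3 = 2, so a_{944} = a_5 = 11.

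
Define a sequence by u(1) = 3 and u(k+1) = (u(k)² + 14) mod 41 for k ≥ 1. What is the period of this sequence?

u(1) = 3, u(2) = 23, u(3) = 10, u(4) = 32, u(5) = 13, u(6) = 19, u(7) = 6, u(8) = 9, u(9) = 13.
Since u(9) = u(5) = 13, the sequence is eventually periodic: after a pre-period of length 4 it cycles with period 4.

4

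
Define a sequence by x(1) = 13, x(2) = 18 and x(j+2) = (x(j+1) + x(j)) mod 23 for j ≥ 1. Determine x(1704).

18

We have x(1) = 13,  x(2) = 18,  x(3) = 8,  x(4) = 3,  x(5) = 11,  x(6) = 14,  x(7) = 2,  x(8) = 16,  x(9) = 18,  x(10) = 11,  x(11) = 6,  x(12) = 17,  x(13) = 0,  x(14) = 17,  x(15) = 17,  x(16) = 11,  x(17) = 5,  x(18) = 16,  x(19) = 21,  x(20) = 14,  x(21) = 12,  x(22) = 3,  x(23) = 15,  x(24) = 18,  x(25) = 10,  x(26) = 5,  x(27) = 15,  x(28) = 20,  x(29) = 12,  x(30) = 9,  x(31) = 21,  x(32) = 7,  x(33) = 5,  x(34) = 12,  x(35) = 17,  x(36) = 6,  x(37) = 0,  x(38) = 6,  x(39) = 6,  x(40) = 12,  x(41) = 18,  x(42) = 7,  x(43) = 2,  x(44) = 9,  x(45) = 11,  x(46) = 20,  x(47) = 8,  x(48) = 5,  x(49) = 13,  x(50) = 18.
Since (x(49), x(50)) = (x(1), x(2)) = (13, 18) (two consecutive terms determine the rest), the sequence is periodic with period 48.
(1704 - 1) mod 48 = 23, so x(1704) = x(24) = 18.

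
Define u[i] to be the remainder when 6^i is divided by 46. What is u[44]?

We have u[0] = 1, u[1] = 6, u[2] = 36, u[3] = 32, u[4] = 8, u[5] = 2, u[6] = 12, u[7] = 26, u[8] = 18, u[9] = 16, u[10] = 4, u[11] = 24, u[12] = 6.
Since u[12] = u[1] = 6, the sequence is eventually periodic: after a pre-period of length 1 it cycles with period 11.
For i ≥ 1, u[i] depends only on (i - 1) mod 11. (44 - 1) mod 11 = 10, so u[44] = u[11] = 24.

24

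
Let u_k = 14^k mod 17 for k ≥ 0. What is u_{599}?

Listing terms: u_0 = 1, u_1 = 14, u_2 = 9, u_3 = 7, u_4 = 13, u_5 = 12, u_6 = 15, u_7 = 6, u_8 = 16, u_9 = 3, u_{10} = 8, u_{11} = 10, u_{12} = 4, u_{13} = 5, u_{14} = 2, u_{15} = 11, u_{16} = 1.
Since u_{16} = u_0 = 1, the sequence is periodic with period 16.
So u_{599} = u_{0 + ((599-0) mod 16)} = u_7 = 6.

6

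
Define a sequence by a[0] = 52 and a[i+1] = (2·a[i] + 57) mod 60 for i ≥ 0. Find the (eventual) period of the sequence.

a[0] = 52; a[1] = 41; a[2] = 19; a[3] = 35; a[4] = 7; a[5] = 11; a[6] = 19.
Since a[6] = a[2] = 19, the sequence is eventually periodic: after a pre-period of length 2 it cycles with period 4.

4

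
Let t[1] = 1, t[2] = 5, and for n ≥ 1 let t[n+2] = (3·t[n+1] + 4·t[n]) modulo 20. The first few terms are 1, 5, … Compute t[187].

15

Listing terms: t[1] = 1,  t[2] = 5,  t[3] = 19,  t[4] = 17,  t[5] = 7,  t[6] = 9,  t[7] = 15,  t[8] = 1,  t[9] = 3,  t[10] = 13,  t[11] = 11,  t[12] = 5,  t[13] = 19.
Since (t[12], t[13]) = (t[2], t[3]) = (5, 19) (two consecutive terms determine the rest), the sequence is eventually periodic: after a pre-period of length 1 it cycles with period 10.
For n ≥ 2, t[n] depends only on (n - 2) mod 10. (187 - 2) mod 10 = 5, so t[187] = t[7] = 15.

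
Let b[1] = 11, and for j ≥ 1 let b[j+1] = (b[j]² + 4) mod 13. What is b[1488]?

Listing terms: b[1] = 11; b[2] = 8; b[3] = 3; b[4] = 0; b[5] = 4; b[6] = 7; b[7] = 1; b[8] = 5; b[9] = 3.
Since b[9] = b[3] = 3, the sequence is eventually periodic: after a pre-period of length 2 it cycles with period 6.
For j ≥ 3, b[j] depends only on (j - 3) mod 6. (1488 - 3) mod 6 = 3, so b[1488] = b[6] = 7.

7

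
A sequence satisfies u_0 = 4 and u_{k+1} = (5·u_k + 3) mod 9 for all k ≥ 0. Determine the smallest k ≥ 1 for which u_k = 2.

5

We have u_0 = 4; u_1 = 5; u_2 = 1; u_3 = 8; u_4 = 7; u_5 = 2; u_6 = 4.
Since u_6 = u_0 = 4, the sequence is periodic with period 6.
The value 2 first appears (with k ≥ 1) at u_5.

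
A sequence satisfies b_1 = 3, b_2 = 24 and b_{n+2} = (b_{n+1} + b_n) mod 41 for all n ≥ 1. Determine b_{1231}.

13

b_1 = 3,  b_2 = 24,  b_3 = 27,  b_4 = 10,  b_5 = 37,  b_6 = 6,  b_7 = 2,  b_8 = 8,  b_9 = 10,  b_{10} = 18,  b_{11} = 28,  b_{12} = 5,  b_{13} = 33,  b_{14} = 38,  b_{15} = 30,  b_{16} = 27,  b_{17} = 16,  b_{18} = 2,  b_{19} = 18,  b_{20} = 20,  b_{21} = 38,  b_{22} = 17,  b_{23} = 14,  b_{24} = 31,  b_{25} = 4,  b_{26} = 35,  b_{27} = 39,  b_{28} = 33,  b_{29} = 31,  b_{30} = 23,  b_{31} = 13,  b_{32} = 36,  b_{33} = 8,  b_{34} = 3,  b_{35} = 11,  b_{36} = 14,  b_{37} = 25,  b_{38} = 39,  b_{39} = 23,  b_{40} = 21,  b_{41} = 3,  b_{42} = 24.
The sequence repeats with period 40.
So b_{1231} = b_{1 + ((1231-1) mod 40)} = b_{31} = 13.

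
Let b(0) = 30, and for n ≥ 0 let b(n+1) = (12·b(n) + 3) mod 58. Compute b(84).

1

Computing terms: b(0) = 30, b(1) = 15, b(2) = 9, b(3) = 53, b(4) = 1, b(5) = 15.
Since b(5) = b(1) = 15, the sequence is eventually periodic: after a pre-period of length 1 it cycles with period 4.
For n ≥ 1, b(n) depends only on (n - 1) mod 4. (84 - 1) mod 4 = 3, so b(84) = b(4) = 1.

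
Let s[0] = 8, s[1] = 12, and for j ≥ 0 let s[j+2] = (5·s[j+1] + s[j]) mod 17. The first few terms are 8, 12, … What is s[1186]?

Listing terms: s[0] = 8, s[1] = 12, s[2] = 0, s[3] = 12, s[4] = 9, s[5] = 6, s[6] = 5, s[7] = 14, s[8] = 7, s[9] = 15, s[10] = 14, s[11] = 0, s[12] = 14, s[13] = 2, s[14] = 7, s[15] = 3, s[16] = 5, s[17] = 11, s[18] = 9, s[19] = 5, s[20] = 0, s[21] = 5, s[22] = 8, s[23] = 11, s[24] = 12, s[25] = 3, s[26] = 10, s[27] = 2, s[28] = 3, s[29] = 0, s[30] = 3, s[31] = 15, s[32] = 10, s[33] = 14, s[34] = 12, s[35] = 6, s[36] = 8, s[37] = 12.
The sequence repeats with period 36.
So s[1186] = s[0 + ((1186-0) mod 36)] = s[34] = 12.

12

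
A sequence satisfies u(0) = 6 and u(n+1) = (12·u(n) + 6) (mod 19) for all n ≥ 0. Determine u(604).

We have u(0) = 6,  u(1) = 2,  u(2) = 11,  u(3) = 5,  u(4) = 9,  u(5) = 0,  u(6) = 6.
The sequence repeats with period 6.
So u(604) = u(0 + ((604-0) mod 6)) = u(4) = 9.

9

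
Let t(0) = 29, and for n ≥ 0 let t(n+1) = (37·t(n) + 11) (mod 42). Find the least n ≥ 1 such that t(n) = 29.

6

We have t(0) = 29, t(1) = 34, t(2) = 9, t(3) = 8, t(4) = 13, t(5) = 30, t(6) = 29.
The sequence repeats with period 6.
The value 29 next appears (with n ≥ 1) at t(6).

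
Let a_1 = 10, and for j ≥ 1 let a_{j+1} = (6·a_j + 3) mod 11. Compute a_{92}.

8

We have a_1 = 10; a_2 = 8; a_3 = 7; a_4 = 1; a_5 = 9; a_6 = 2; a_7 = 4; a_8 = 5; a_9 = 0; a_{10} = 3; a_{11} = 10.
Since a_{11} = a_1 = 10, the sequence is periodic with period 10.
So a_{92} = a_{1 + ((92-1) mod 10)} = a_2 = 8.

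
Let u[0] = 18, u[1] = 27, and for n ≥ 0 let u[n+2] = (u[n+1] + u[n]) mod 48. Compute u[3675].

u[0] = 18,  u[1] = 27,  u[2] = 45,  u[3] = 24,  u[4] = 21,  u[5] = 45,  u[6] = 18,  u[7] = 15,  u[8] = 33,  u[9] = 0,  u[10] = 33,  u[11] = 33,  u[12] = 18,  u[13] = 3,  u[14] = 21,  u[15] = 24,  u[16] = 45,  u[17] = 21,  u[18] = 18,  u[19] = 39,  u[20] = 9,  u[21] = 0,  u[22] = 9,  u[23] = 9,  u[24] = 18,  u[25] = 27.
The sequence repeats with period 24.
So u[3675] = u[0 + ((3675-0) mod 24)] = u[3] = 24.

24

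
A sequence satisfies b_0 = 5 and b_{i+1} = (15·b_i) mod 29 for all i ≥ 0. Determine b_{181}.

19

Computing terms: b_0 = 5, b_1 = 17, b_2 = 23, b_3 = 26, b_4 = 13, b_5 = 21, b_6 = 25, b_7 = 27, b_8 = 28, b_9 = 14, b_{10} = 7, b_{11} = 18, b_{12} = 9, b_{13} = 19, b_{14} = 24, b_{15} = 12, b_{16} = 6, b_{17} = 3, b_{18} = 16, b_{19} = 8, b_{20} = 4, b_{21} = 2, b_{22} = 1, b_{23} = 15, b_{24} = 22, b_{25} = 11, b_{26} = 20, b_{27} = 10, b_{28} = 5.
Since b_{28} = b_0 = 5, the sequence is periodic with period 28.
So b_{181} = b_{0 + ((181-0) mod 28)} = b_{13} = 19.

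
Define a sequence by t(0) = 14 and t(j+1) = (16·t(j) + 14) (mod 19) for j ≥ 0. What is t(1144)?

Listing terms: t(0) = 14,  t(1) = 10,  t(2) = 3,  t(3) = 5,  t(4) = 18,  t(5) = 17,  t(6) = 1,  t(7) = 11,  t(8) = 0,  t(9) = 14.
Since t(9) = t(0) = 14, the sequence is periodic with period 9.
(1144 - 0) mod 9 = 1, so t(1144) = t(1) = 10.

10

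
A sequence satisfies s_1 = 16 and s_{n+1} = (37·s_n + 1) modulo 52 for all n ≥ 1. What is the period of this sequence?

s_1 = 16; s_2 = 21; s_3 = 50; s_4 = 31; s_5 = 4; s_6 = 45; s_7 = 2; s_8 = 23; s_9 = 20; s_{10} = 13; s_{11} = 14; s_{12} = 51; s_{13} = 16.
The sequence repeats with period 12.

12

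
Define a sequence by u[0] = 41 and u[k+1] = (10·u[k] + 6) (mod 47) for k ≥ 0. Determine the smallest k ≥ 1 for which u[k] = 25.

14

u[0] = 41,  u[1] = 40,  u[2] = 30,  u[3] = 24,  u[4] = 11,  u[5] = 22,  u[6] = 38,  u[7] = 10,  u[8] = 12,  u[9] = 32,  u[10] = 44,  u[11] = 23,  u[12] = 1,  u[13] = 16,  u[14] = 25,  u[15] = 21,  u[16] = 28,  u[17] = 4,  u[18] = 46,  u[19] = 43,  u[20] = 13,  u[21] = 42,  u[22] = 3,  u[23] = 36,  u[24] = 37,  u[25] = 0,  u[26] = 6,  u[27] = 19,  u[28] = 8,  u[29] = 39,  u[30] = 20,  u[31] = 18,  u[32] = 45,  u[33] = 33,  u[34] = 7,  u[35] = 29,  u[36] = 14,  u[37] = 5,  u[38] = 9,  u[39] = 2,  u[40] = 26,  u[41] = 31,  u[42] = 34,  u[43] = 17,  u[44] = 35,  u[45] = 27,  u[46] = 41.
The sequence repeats with period 46.
The value 25 first appears (with k ≥ 1) at u[14].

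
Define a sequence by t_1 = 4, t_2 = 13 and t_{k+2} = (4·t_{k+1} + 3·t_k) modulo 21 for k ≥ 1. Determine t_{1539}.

10

Computing terms: t_1 = 4,  t_2 = 13,  t_3 = 1,  t_4 = 1,  t_5 = 7,  t_6 = 10,  t_7 = 19,  t_8 = 1,  t_9 = 19,  t_{10} = 16,  t_{11} = 16,  t_{12} = 7,  t_{13} = 13,  t_{14} = 10,  t_{15} = 16,  t_{16} = 10,  t_{17} = 4,  t_{18} = 4,  t_{19} = 7,  t_{20} = 19,  t_{21} = 13,  t_{22} = 4,  t_{23} = 13.
The sequence repeats with period 21.
So t_{1539} = t_{1 + ((1539-1) mod 21)} = t_6 = 10.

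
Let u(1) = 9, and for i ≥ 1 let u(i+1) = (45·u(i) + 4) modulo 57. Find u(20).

10

u(1) = 9, u(2) = 10, u(3) = 55, u(4) = 28, u(5) = 10.
Since u(5) = u(2) = 10, the sequence is eventually periodic: after a pre-period of length 1 it cycles with period 3.
For i ≥ 2, u(i) depends only on (i - 2) mod 3. (20 - 2) mod 3 = 0, so u(20) = u(2) = 10.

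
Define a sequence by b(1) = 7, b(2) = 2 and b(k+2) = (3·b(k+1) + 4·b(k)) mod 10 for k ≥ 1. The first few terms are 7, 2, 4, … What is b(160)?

4

Computing terms: b(1) = 7,  b(2) = 2,  b(3) = 4,  b(4) = 0,  b(5) = 6,  b(6) = 8,  b(7) = 8,  b(8) = 6,  b(9) = 0,  b(10) = 4,  b(11) = 2,  b(12) = 2,  b(13) = 4.
Since (b(12), b(13)) = (b(2), b(3)) = (2, 4) (two consecutive terms determine the rest), the sequence is eventually periodic: after a pre-period of length 1 it cycles with period 10.
For k ≥ 2, b(k) depends only on (k - 2) mod 10. (160 - 2) mod 10 = 8, so b(160) = b(10) = 4.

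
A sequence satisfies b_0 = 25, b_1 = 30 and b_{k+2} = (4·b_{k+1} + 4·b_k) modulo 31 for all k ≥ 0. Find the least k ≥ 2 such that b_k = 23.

19

Computing terms: b_0 = 25,  b_1 = 30,  b_2 = 3,  b_3 = 8,  b_4 = 13,  b_5 = 22,  b_6 = 16,  b_7 = 28,  b_8 = 21,  b_9 = 10,  b_{10} = 0,  b_{11} = 9,  b_{12} = 5,  b_{13} = 25,  b_{14} = 27,  b_{15} = 22,  b_{16} = 10,  b_{17} = 4,  b_{18} = 25,  b_{19} = 23,  b_{20} = 6,  b_{21} = 23,  b_{22} = 23,  b_{23} = 29,  b_{24} = 22,  b_{25} = 18,  b_{26} = 5,  b_{27} = 30,  b_{28} = 16,  b_{29} = 29,  b_{30} = 25,  b_{31} = 30.
The sequence repeats with period 30.
The value 23 first appears (with k ≥ 2) at b_{19}.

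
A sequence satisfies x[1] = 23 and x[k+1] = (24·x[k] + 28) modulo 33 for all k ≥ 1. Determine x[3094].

We have x[1] = 23, x[2] = 19, x[3] = 22, x[4] = 28, x[5] = 7, x[6] = 31, x[7] = 13, x[8] = 10, x[9] = 4, x[10] = 25, x[11] = 1, x[12] = 19.
Since x[12] = x[2] = 19, the sequence is eventually periodic: after a pre-period of length 1 it cycles with period 10.
For k ≥ 2, x[k] depends only on (k - 2) mod 10. (3094 - 2) mod 10 = 2, so x[3094] = x[4] = 28.

28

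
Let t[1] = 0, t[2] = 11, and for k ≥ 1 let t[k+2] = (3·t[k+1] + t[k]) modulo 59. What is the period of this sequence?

t[1] = 0; t[2] = 11; t[3] = 33; t[4] = 51; t[5] = 9; t[6] = 19; t[7] = 7; t[8] = 40; t[9] = 9; t[10] = 8; t[11] = 33; t[12] = 48; t[13] = 0; t[14] = 48; t[15] = 26; t[16] = 8; t[17] = 50; t[18] = 40; t[19] = 52; t[20] = 19; t[21] = 50; t[22] = 51; t[23] = 26; t[24] = 11; t[25] = 0; t[26] = 11.
The sequence repeats with period 24.

24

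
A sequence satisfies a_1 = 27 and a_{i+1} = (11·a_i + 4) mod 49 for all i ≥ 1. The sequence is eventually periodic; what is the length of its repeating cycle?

21

Listing terms: a_1 = 27; a_2 = 7; a_3 = 32; a_4 = 13; a_5 = 0; a_6 = 4; a_7 = 48; a_8 = 42; a_9 = 25; a_{10} = 34; a_{11} = 35; a_{12} = 46; a_{13} = 20; a_{14} = 28; a_{15} = 18; a_{16} = 6; a_{17} = 21; a_{18} = 39; a_{19} = 41; a_{20} = 14; a_{21} = 11; a_{22} = 27.
Since a_{22} = a_1 = 27, the sequence is periodic with period 21.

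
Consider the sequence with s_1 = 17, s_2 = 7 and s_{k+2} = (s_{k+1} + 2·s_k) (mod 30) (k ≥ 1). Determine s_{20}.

25

s_1 = 17; s_2 = 7; s_3 = 11; s_4 = 25; s_5 = 17; s_6 = 7.
Since (s_5, s_6) = (s_1, s_2) = (17, 7) (two consecutive terms determine the rest), the sequence is periodic with period 4.
(20 - 1) mod 4 = 3, so s_{20} = s_4 = 25.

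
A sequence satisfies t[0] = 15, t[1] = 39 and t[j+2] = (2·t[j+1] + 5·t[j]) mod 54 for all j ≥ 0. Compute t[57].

Listing terms: t[0] = 15,  t[1] = 39,  t[2] = 45,  t[3] = 15,  t[4] = 39.
The sequence repeats with period 3.
(57 - 0) mod 3 = 0, so t[57] = t[0] = 15.

15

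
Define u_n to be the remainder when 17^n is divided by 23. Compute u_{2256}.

We have u_0 = 1; u_1 = 17; u_2 = 13; u_3 = 14; u_4 = 8; u_5 = 21; u_6 = 12; u_7 = 20; u_8 = 18; u_9 = 7; u_{10} = 4; u_{11} = 22; u_{12} = 6; u_{13} = 10; u_{14} = 9; u_{15} = 15; u_{16} = 2; u_{17} = 11; u_{18} = 3; u_{19} = 5; u_{20} = 16; u_{21} = 19; u_{22} = 1.
The sequence repeats with period 22.
So u_{2256} = u_{0 + ((2256-0) mod 22)} = u_{12} = 6.

6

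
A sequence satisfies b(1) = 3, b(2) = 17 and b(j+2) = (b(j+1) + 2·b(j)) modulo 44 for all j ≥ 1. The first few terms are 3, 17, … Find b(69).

Computing terms: b(1) = 3,  b(2) = 17,  b(3) = 23,  b(4) = 13,  b(5) = 15,  b(6) = 41,  b(7) = 27,  b(8) = 21,  b(9) = 31,  b(10) = 29,  b(11) = 3,  b(12) = 17.
The sequence repeats with period 10.
So b(69) = b(1 + ((69-1) mod 10)) = b(9) = 31.

31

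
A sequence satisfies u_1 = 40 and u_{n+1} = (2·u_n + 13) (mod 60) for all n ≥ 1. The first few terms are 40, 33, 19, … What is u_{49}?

Computing terms: u_1 = 40,  u_2 = 33,  u_3 = 19,  u_4 = 51,  u_5 = 55,  u_6 = 3,  u_7 = 19.
Since u_7 = u_3 = 19, the sequence is eventually periodic: after a pre-period of length 2 it cycles with period 4.
For n ≥ 3, u_n depends only on (n - 3) mod 4. (49 - 3) mod 4 = 2, so u_{49} = u_5 = 55.

55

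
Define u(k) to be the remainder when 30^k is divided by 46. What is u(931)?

28

We have u(1) = 30; u(2) = 26; u(3) = 44; u(4) = 32; u(5) = 40; u(6) = 4; u(7) = 28; u(8) = 12; u(9) = 38; u(10) = 36; u(11) = 22; u(12) = 16; u(13) = 20; u(14) = 2; u(15) = 14; u(16) = 6; u(17) = 42; u(18) = 18; u(19) = 34; u(20) = 8; u(21) = 10; u(22) = 24; u(23) = 30.
The sequence repeats with period 22.
So u(931) = u(1 + ((931-1) mod 22)) = u(7) = 28.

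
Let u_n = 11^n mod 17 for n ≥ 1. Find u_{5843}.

u_1 = 11,  u_2 = 2,  u_3 = 5,  u_4 = 4,  u_5 = 10,  u_6 = 8,  u_7 = 3,  u_8 = 16,  u_9 = 6,  u_{10} = 15,  u_{11} = 12,  u_{12} = 13,  u_{13} = 7,  u_{14} = 9,  u_{15} = 14,  u_{16} = 1,  u_{17} = 11.
The sequence repeats with period 16.
So u_{5843} = u_{1 + ((5843-1) mod 16)} = u_3 = 5.

5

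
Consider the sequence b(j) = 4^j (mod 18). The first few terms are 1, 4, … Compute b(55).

4

Listing terms: b(0) = 1; b(1) = 4; b(2) = 16; b(3) = 10; b(4) = 4.
Since b(4) = b(1) = 4, the sequence is eventually periodic: after a pre-period of length 1 it cycles with period 3.
For j ≥ 1, b(j) depends only on (j - 1) mod 3. (55 - 1) mod 3 = 0, so b(55) = b(1) = 4.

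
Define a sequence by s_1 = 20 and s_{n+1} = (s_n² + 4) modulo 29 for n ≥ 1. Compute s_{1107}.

Listing terms: s_1 = 20,  s_2 = 27,  s_3 = 8,  s_4 = 10,  s_5 = 17,  s_6 = 3,  s_7 = 13,  s_8 = 28,  s_9 = 5,  s_{10} = 0,  s_{11} = 4,  s_{12} = 20.
Since s_{12} = s_1 = 20, the sequence is periodic with period 11.
(1107 - 1) mod 11 = 6, so s_{1107} = s_7 = 13.

13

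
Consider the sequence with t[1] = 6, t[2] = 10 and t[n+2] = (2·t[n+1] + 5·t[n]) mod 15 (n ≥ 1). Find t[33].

We have t[1] = 6,  t[2] = 10,  t[3] = 5,  t[4] = 0,  t[5] = 10,  t[6] = 5.
Since (t[5], t[6]) = (t[2], t[3]) = (10, 5) (two consecutive terms determine the rest), the sequence is eventually periodic: after a pre-period of length 1 it cycles with period 3.
For n ≥ 2, t[n] depends only on (n - 2) mod 3. (33 - 2) mod 3 = 1, so t[33] = t[3] = 5.

5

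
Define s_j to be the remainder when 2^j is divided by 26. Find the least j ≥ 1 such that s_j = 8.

3

Listing terms: s_0 = 1, s_1 = 2, s_2 = 4, s_3 = 8, s_4 = 16, s_5 = 6, s_6 = 12, s_7 = 24, s_8 = 22, s_9 = 18, s_{10} = 10, s_{11} = 20, s_{12} = 14, s_{13} = 2.
Since s_{13} = s_1 = 2, the sequence is eventually periodic: after a pre-period of length 1 it cycles with period 12.
The value 8 first appears (with j ≥ 1) at s_3.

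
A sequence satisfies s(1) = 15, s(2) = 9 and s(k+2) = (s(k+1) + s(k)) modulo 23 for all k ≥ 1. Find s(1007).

We have s(1) = 15,  s(2) = 9,  s(3) = 1,  s(4) = 10,  s(5) = 11,  s(6) = 21,  s(7) = 9,  s(8) = 7,  s(9) = 16,  s(10) = 0,  s(11) = 16,  s(12) = 16,  s(13) = 9,  s(14) = 2,  s(15) = 11,  s(16) = 13,  s(17) = 1,  s(18) = 14,  s(19) = 15,  s(20) = 6,  s(21) = 21,  s(22) = 4,  s(23) = 2,  s(24) = 6,  s(25) = 8,  s(26) = 14,  s(27) = 22,  s(28) = 13,  s(29) = 12,  s(30) = 2,  s(31) = 14,  s(32) = 16,  s(33) = 7,  s(34) = 0,  s(35) = 7,  s(36) = 7,  s(37) = 14,  s(38) = 21,  s(39) = 12,  s(40) = 10,  s(41) = 22,  s(42) = 9,  s(43) = 8,  s(44) = 17,  s(45) = 2,  s(46) = 19,  s(47) = 21,  s(48) = 17,  s(49) = 15,  s(50) = 9.
Since (s(49), s(50)) = (s(1), s(2)) = (15, 9) (two consecutive terms determine the rest), the sequence is periodic with period 48.
(1007 - 1) mod 48 = 46, so s(1007) = s(47) = 21.

21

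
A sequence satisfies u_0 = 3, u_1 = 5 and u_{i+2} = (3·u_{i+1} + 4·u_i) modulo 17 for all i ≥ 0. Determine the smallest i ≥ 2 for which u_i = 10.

Computing terms: u_0 = 3, u_1 = 5, u_2 = 10, u_3 = 16, u_4 = 3, u_5 = 5.
The sequence repeats with period 4.
The value 10 first appears (with i ≥ 2) at u_2.

2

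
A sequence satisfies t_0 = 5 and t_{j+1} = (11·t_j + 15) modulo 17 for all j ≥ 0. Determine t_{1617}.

Listing terms: t_0 = 5; t_1 = 2; t_2 = 3; t_3 = 14; t_4 = 16; t_5 = 4; t_6 = 8; t_7 = 1; t_8 = 9; t_9 = 12; t_{10} = 11; t_{11} = 0; t_{12} = 15; t_{13} = 10; t_{14} = 6; t_{15} = 13; t_{16} = 5.
The sequence repeats with period 16.
(1617 - 0) mod 16 = 1, so t_{1617} = t_1 = 2.

2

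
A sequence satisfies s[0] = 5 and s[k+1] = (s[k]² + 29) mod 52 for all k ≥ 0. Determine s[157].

6

Computing terms: s[0] = 5,  s[1] = 2,  s[2] = 33,  s[3] = 26,  s[4] = 29,  s[5] = 38,  s[6] = 17,  s[7] = 6,  s[8] = 13,  s[9] = 42,  s[10] = 25,  s[11] = 30,  s[12] = 45,  s[13] = 26.
Since s[13] = s[3] = 26, the sequence is eventually periodic: after a pre-period of length 3 it cycles with period 10.
For k ≥ 3, s[k] depends only on (k - 3) mod 10. (157 - 3) mod 10 = 4, so s[157] = s[7] = 6.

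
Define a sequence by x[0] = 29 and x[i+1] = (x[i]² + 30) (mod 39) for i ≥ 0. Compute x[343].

13

We have x[0] = 29,  x[1] = 13,  x[2] = 4,  x[3] = 7,  x[4] = 1,  x[5] = 31,  x[6] = 16,  x[7] = 13.
Since x[7] = x[1] = 13, the sequence is eventually periodic: after a pre-period of length 1 it cycles with period 6.
For i ≥ 1, x[i] depends only on (i - 1) mod 6. (343 - 1) mod 6 = 0, so x[343] = x[1] = 13.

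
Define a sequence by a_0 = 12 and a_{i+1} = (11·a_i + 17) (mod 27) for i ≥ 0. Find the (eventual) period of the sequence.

18

Listing terms: a_0 = 12,  a_1 = 14,  a_2 = 9,  a_3 = 8,  a_4 = 24,  a_5 = 11,  a_6 = 3,  a_7 = 23,  a_8 = 0,  a_9 = 17,  a_{10} = 15,  a_{11} = 20,  a_{12} = 21,  a_{13} = 5,  a_{14} = 18,  a_{15} = 26,  a_{16} = 6,  a_{17} = 2,  a_{18} = 12.
The sequence repeats with period 18.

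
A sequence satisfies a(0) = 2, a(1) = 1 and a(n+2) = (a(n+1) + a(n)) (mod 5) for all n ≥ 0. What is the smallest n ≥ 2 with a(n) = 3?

Listing terms: a(0) = 2; a(1) = 1; a(2) = 3; a(3) = 4; a(4) = 2; a(5) = 1.
The sequence repeats with period 4.
The value 3 first appears (with n ≥ 2) at a(2).

2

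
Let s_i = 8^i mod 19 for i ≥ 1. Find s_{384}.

We have s_1 = 8; s_2 = 7; s_3 = 18; s_4 = 11; s_5 = 12; s_6 = 1; s_7 = 8.
The sequence repeats with period 6.
(384 - 1) mod 6 = 5, so s_{384} = s_6 = 1.

1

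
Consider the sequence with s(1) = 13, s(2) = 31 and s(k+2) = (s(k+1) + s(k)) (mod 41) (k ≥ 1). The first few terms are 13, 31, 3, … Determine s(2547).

We have s(1) = 13, s(2) = 31, s(3) = 3, s(4) = 34, s(5) = 37, s(6) = 30, s(7) = 26, s(8) = 15, s(9) = 0, s(10) = 15, s(11) = 15, s(12) = 30, s(13) = 4, s(14) = 34, s(15) = 38, s(16) = 31, s(17) = 28, s(18) = 18, s(19) = 5, s(20) = 23, s(21) = 28, s(22) = 10, s(23) = 38, s(24) = 7, s(25) = 4, s(26) = 11, s(27) = 15, s(28) = 26, s(29) = 0, s(30) = 26, s(31) = 26, s(32) = 11, s(33) = 37, s(34) = 7, s(35) = 3, s(36) = 10, s(37) = 13, s(38) = 23, s(39) = 36, s(40) = 18, s(41) = 13, s(42) = 31.
The sequence repeats with period 40.
(2547 - 1) mod 40 = 26, so s(2547) = s(27) = 15.

15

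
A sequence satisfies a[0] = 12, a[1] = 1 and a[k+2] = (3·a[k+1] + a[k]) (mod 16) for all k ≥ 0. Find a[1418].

15

a[0] = 12; a[1] = 1; a[2] = 15; a[3] = 14; a[4] = 9; a[5] = 9; a[6] = 4; a[7] = 5; a[8] = 3; a[9] = 14; a[10] = 13; a[11] = 5; a[12] = 12; a[13] = 9; a[14] = 7; a[15] = 14; a[16] = 1; a[17] = 1; a[18] = 4; a[19] = 13; a[20] = 11; a[21] = 14; a[22] = 5; a[23] = 13; a[24] = 12; a[25] = 1.
The sequence repeats with period 24.
So a[1418] = a[0 + ((1418-0) mod 24)] = a[2] = 15.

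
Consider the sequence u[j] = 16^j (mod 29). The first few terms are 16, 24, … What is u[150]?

Listing terms: u[1] = 16; u[2] = 24; u[3] = 7; u[4] = 25; u[5] = 23; u[6] = 20; u[7] = 1; u[8] = 16.
The sequence repeats with period 7.
So u[150] = u[1 + ((150-1) mod 7)] = u[3] = 7.

7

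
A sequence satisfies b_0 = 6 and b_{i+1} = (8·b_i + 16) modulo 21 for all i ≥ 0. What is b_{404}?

b_0 = 6,  b_1 = 1,  b_2 = 3,  b_3 = 19,  b_4 = 0,  b_5 = 16,  b_6 = 18,  b_7 = 13,  b_8 = 15,  b_9 = 10,  b_{10} = 12,  b_{11} = 7,  b_{12} = 9,  b_{13} = 4,  b_{14} = 6.
The sequence repeats with period 14.
(404 - 0) mod 14 = 12, so b_{404} = b_{12} = 9.

9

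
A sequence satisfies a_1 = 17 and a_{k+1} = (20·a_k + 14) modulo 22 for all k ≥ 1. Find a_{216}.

a_1 = 17,  a_2 = 2,  a_3 = 10,  a_4 = 16,  a_5 = 4,  a_6 = 6,  a_7 = 2.
Since a_7 = a_2 = 2, the sequence is eventually periodic: after a pre-period of length 1 it cycles with period 5.
For k ≥ 2, a_k depends only on (k - 2) mod 5. (216 - 2) mod 5 = 4, so a_{216} = a_6 = 6.

6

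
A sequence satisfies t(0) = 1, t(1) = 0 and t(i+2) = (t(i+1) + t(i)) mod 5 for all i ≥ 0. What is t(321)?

Listing terms: t(0) = 1,  t(1) = 0,  t(2) = 1,  t(3) = 1,  t(4) = 2,  t(5) = 3,  t(6) = 0,  t(7) = 3,  t(8) = 3,  t(9) = 1,  t(10) = 4,  t(11) = 0,  t(12) = 4,  t(13) = 4,  t(14) = 3,  t(15) = 2,  t(16) = 0,  t(17) = 2,  t(18) = 2,  t(19) = 4,  t(20) = 1,  t(21) = 0.
Since (t(20), t(21)) = (t(0), t(1)) = (1, 0) (two consecutive terms determine the rest), the sequence is periodic with period 20.
So t(321) = t(0 + ((321-0) mod 20)) = t(1) = 0.

0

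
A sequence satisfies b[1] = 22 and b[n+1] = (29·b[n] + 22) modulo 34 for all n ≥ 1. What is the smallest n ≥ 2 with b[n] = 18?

b[1] = 22; b[2] = 14; b[3] = 20; b[4] = 24; b[5] = 4; b[6] = 2; b[7] = 12; b[8] = 30; b[9] = 8; b[10] = 16; b[11] = 10; b[12] = 6; b[13] = 26; b[14] = 28; b[15] = 18; b[16] = 0; b[17] = 22.
The sequence repeats with period 16.
The value 18 first appears (with n ≥ 2) at b[15].

15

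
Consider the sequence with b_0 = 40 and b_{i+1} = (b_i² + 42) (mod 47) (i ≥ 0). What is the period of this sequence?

We have b_0 = 40; b_1 = 44; b_2 = 4; b_3 = 11; b_4 = 22; b_5 = 9; b_6 = 29; b_7 = 37; b_8 = 1; b_9 = 43; b_{10} = 11.
Since b_{10} = b_3 = 11, the sequence is eventually periodic: after a pre-period of length 3 it cycles with period 7.

7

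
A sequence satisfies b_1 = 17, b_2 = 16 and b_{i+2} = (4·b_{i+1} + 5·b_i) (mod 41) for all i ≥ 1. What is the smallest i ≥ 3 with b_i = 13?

7

We have b_1 = 17, b_2 = 16, b_3 = 26, b_4 = 20, b_5 = 5, b_6 = 38, b_7 = 13, b_8 = 37, b_9 = 8, b_{10} = 12, b_{11} = 6, b_{12} = 2, b_{13} = 38, b_{14} = 39, b_{15} = 18, b_{16} = 21, b_{17} = 10, b_{18} = 22, b_{19} = 15, b_{20} = 6, b_{21} = 17, b_{22} = 16.
The sequence repeats with period 20.
The value 13 first appears (with i ≥ 3) at b_7.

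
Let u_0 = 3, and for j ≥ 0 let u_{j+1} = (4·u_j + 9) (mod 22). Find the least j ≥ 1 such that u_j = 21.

Listing terms: u_0 = 3,  u_1 = 21,  u_2 = 5,  u_3 = 7,  u_4 = 15,  u_5 = 3.
Since u_5 = u_0 = 3, the sequence is periodic with period 5.
The value 21 first appears (with j ≥ 1) at u_1.

1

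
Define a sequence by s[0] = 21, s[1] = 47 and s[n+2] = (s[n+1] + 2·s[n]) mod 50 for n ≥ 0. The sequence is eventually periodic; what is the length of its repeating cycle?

20

Listing terms: s[0] = 21, s[1] = 47, s[2] = 39, s[3] = 33, s[4] = 11, s[5] = 27, s[6] = 49, s[7] = 3, s[8] = 1, s[9] = 7, s[10] = 9, s[11] = 23, s[12] = 41, s[13] = 37, s[14] = 19, s[15] = 43, s[16] = 31, s[17] = 17, s[18] = 29, s[19] = 13, s[20] = 21, s[21] = 47.
Since (s[20], s[21]) = (s[0], s[1]) = (21, 47) (two consecutive terms determine the rest), the sequence is periodic with period 20.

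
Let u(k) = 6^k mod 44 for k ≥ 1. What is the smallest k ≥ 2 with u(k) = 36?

2

u(1) = 6,  u(2) = 36,  u(3) = 40,  u(4) = 20,  u(5) = 32,  u(6) = 16,  u(7) = 8,  u(8) = 4,  u(9) = 24,  u(10) = 12,  u(11) = 28,  u(12) = 36.
Since u(12) = u(2) = 36, the sequence is eventually periodic: after a pre-period of length 1 it cycles with period 10.
The value 36 first appears (with k ≥ 2) at u(2).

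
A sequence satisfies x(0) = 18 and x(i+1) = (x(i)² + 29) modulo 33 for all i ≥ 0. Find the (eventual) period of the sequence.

x(0) = 18, x(1) = 23, x(2) = 30, x(3) = 5, x(4) = 21, x(5) = 8, x(6) = 27, x(7) = 32, x(8) = 30.
Since x(8) = x(2) = 30, the sequence is eventually periodic: after a pre-period of length 2 it cycles with period 6.

6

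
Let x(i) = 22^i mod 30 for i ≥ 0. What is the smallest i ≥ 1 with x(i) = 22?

We have x(0) = 1, x(1) = 22, x(2) = 4, x(3) = 28, x(4) = 16, x(5) = 22.
Since x(5) = x(1) = 22, the sequence is eventually periodic: after a pre-period of length 1 it cycles with period 4.
The value 22 first appears (with i ≥ 1) at x(1).

1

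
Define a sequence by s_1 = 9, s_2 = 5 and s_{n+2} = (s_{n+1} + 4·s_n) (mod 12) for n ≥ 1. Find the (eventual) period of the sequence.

We have s_1 = 9, s_2 = 5, s_3 = 5, s_4 = 1, s_5 = 9, s_6 = 1, s_7 = 1, s_8 = 5, s_9 = 9, s_{10} = 5.
The sequence repeats with period 8.

8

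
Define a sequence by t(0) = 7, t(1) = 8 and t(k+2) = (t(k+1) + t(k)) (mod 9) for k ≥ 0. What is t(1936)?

t(0) = 7,  t(1) = 8,  t(2) = 6,  t(3) = 5,  t(4) = 2,  t(5) = 7,  t(6) = 0,  t(7) = 7,  t(8) = 7,  t(9) = 5,  t(10) = 3,  t(11) = 8,  t(12) = 2,  t(13) = 1,  t(14) = 3,  t(15) = 4,  t(16) = 7,  t(17) = 2,  t(18) = 0,  t(19) = 2,  t(20) = 2,  t(21) = 4,  t(22) = 6,  t(23) = 1,  t(24) = 7,  t(25) = 8.
Since (t(24), t(25)) = (t(0), t(1)) = (7, 8) (two consecutive terms determine the rest), the sequence is periodic with period 24.
So t(1936) = t(0 + ((1936-0) mod 24)) = t(16) = 7.

7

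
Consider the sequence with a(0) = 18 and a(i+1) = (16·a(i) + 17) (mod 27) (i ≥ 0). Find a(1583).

4

Listing terms: a(0) = 18, a(1) = 8, a(2) = 10, a(3) = 15, a(4) = 14, a(5) = 25, a(6) = 12, a(7) = 20, a(8) = 13, a(9) = 9, a(10) = 26, a(11) = 1, a(12) = 6, a(13) = 5, a(14) = 16, a(15) = 3, a(16) = 11, a(17) = 4, a(18) = 0, a(19) = 17, a(20) = 19, a(21) = 24, a(22) = 23, a(23) = 7, a(24) = 21, a(25) = 2, a(26) = 22, a(27) = 18.
The sequence repeats with period 27.
So a(1583) = a(0 + ((1583-0) mod 27)) = a(17) = 4.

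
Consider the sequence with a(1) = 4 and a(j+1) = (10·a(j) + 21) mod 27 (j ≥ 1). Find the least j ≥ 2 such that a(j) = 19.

a(1) = 4, a(2) = 7, a(3) = 10, a(4) = 13, a(5) = 16, a(6) = 19, a(7) = 22, a(8) = 25, a(9) = 1, a(10) = 4.
Since a(10) = a(1) = 4, the sequence is periodic with period 9.
The value 19 first appears (with j ≥ 2) at a(6).

6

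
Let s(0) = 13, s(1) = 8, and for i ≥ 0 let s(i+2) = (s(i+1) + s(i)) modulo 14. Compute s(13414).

s(0) = 13,  s(1) = 8,  s(2) = 7,  s(3) = 1,  s(4) = 8,  s(5) = 9,  s(6) = 3,  s(7) = 12,  s(8) = 1,  s(9) = 13,  s(10) = 0,  s(11) = 13,  s(12) = 13,  s(13) = 12,  s(14) = 11,  s(15) = 9,  s(16) = 6,  s(17) = 1,  s(18) = 7,  s(19) = 8,  s(20) = 1,  s(21) = 9,  s(22) = 10,  s(23) = 5,  s(24) = 1,  s(25) = 6,  s(26) = 7,  s(27) = 13,  s(28) = 6,  s(29) = 5,  s(30) = 11,  s(31) = 2,  s(32) = 13,  s(33) = 1,  s(34) = 0,  s(35) = 1,  s(36) = 1,  s(37) = 2,  s(38) = 3,  s(39) = 5,  s(40) = 8,  s(41) = 13,  s(42) = 7,  s(43) = 6,  s(44) = 13,  s(45) = 5,  s(46) = 4,  s(47) = 9,  s(48) = 13,  s(49) = 8.
Since (s(48), s(49)) = (s(0), s(1)) = (13, 8) (two consecutive terms determine the rest), the sequence is periodic with period 48.
So s(13414) = s(0 + ((13414-0) mod 48)) = s(22) = 10.

10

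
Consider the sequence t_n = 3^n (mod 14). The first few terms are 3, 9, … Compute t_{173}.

Computing terms: t_1 = 3,  t_2 = 9,  t_3 = 13,  t_4 = 11,  t_5 = 5,  t_6 = 1,  t_7 = 3.
The sequence repeats with period 6.
So t_{173} = t_{1 + ((173-1) mod 6)} = t_5 = 5.

5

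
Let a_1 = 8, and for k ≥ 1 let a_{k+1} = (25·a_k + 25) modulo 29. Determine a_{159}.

19

We have a_1 = 8, a_2 = 22, a_3 = 24, a_4 = 16, a_5 = 19, a_6 = 7, a_7 = 26, a_8 = 8.
Since a_8 = a_1 = 8, the sequence is periodic with period 7.
(159 - 1) mod 7 = 4, so a_{159} = a_5 = 19.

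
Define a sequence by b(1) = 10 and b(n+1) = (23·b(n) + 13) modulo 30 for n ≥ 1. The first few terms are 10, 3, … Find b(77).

10

Listing terms: b(1) = 10, b(2) = 3, b(3) = 22, b(4) = 9, b(5) = 10.
The sequence repeats with period 4.
(77 - 1) mod 4 = 0, so b(77) = b(1) = 10.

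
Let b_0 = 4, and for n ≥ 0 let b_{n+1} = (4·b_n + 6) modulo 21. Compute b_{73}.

1

Listing terms: b_0 = 4; b_1 = 1; b_2 = 10; b_3 = 4.
The sequence repeats with period 3.
So b_{73} = b_{0 + ((73-0) mod 3)} = b_1 = 1.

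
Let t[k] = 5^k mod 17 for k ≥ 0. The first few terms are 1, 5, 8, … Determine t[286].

t[0] = 1; t[1] = 5; t[2] = 8; t[3] = 6; t[4] = 13; t[5] = 14; t[6] = 2; t[7] = 10; t[8] = 16; t[9] = 12; t[10] = 9; t[11] = 11; t[12] = 4; t[13] = 3; t[14] = 15; t[15] = 7; t[16] = 1.
Since t[16] = t[0] = 1, the sequence is periodic with period 16.
(286 - 0) mod 16 = 14, so t[286] = t[14] = 15.

15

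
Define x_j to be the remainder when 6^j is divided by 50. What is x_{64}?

46

Listing terms: x_0 = 1,  x_1 = 6,  x_2 = 36,  x_3 = 16,  x_4 = 46,  x_5 = 26,  x_6 = 6.
Since x_6 = x_1 = 6, the sequence is eventually periodic: after a pre-period of length 1 it cycles with period 5.
For j ≥ 1, x_j depends only on (j - 1) mod 5. (64 - 1) mod 5 = 3, so x_{64} = x_4 = 46.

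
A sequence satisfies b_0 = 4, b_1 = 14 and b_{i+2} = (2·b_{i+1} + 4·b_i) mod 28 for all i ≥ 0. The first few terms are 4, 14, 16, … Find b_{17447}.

We have b_0 = 4, b_1 = 14, b_2 = 16, b_3 = 4, b_4 = 16, b_5 = 20, b_6 = 20, b_7 = 8, b_8 = 12, b_9 = 0, b_{10} = 20, b_{11} = 12, b_{12} = 20, b_{13} = 4, b_{14} = 4, b_{15} = 24, b_{16} = 8, b_{17} = 0, b_{18} = 4, b_{19} = 8, b_{20} = 4, b_{21} = 12, b_{22} = 12, b_{23} = 16, b_{24} = 24, b_{25} = 0, b_{26} = 12, b_{27} = 24, b_{28} = 12, b_{29} = 8, b_{30} = 8, b_{31} = 20, b_{32} = 16, b_{33} = 0, b_{34} = 8, b_{35} = 16, b_{36} = 8, b_{37} = 24, b_{38} = 24, b_{39} = 4, b_{40} = 20, b_{41} = 0, b_{42} = 24, b_{43} = 20, b_{44} = 24, b_{45} = 16, b_{46} = 16, b_{47} = 12, b_{48} = 4, b_{49} = 0, b_{50} = 16, b_{51} = 4.
Since (b_{50}, b_{51}) = (b_2, b_3) = (16, 4) (two consecutive terms determine the rest), the sequence is eventually periodic: after a pre-period of length 2 it cycles with period 48.
For i ≥ 2, b_i depends only on (i - 2) mod 48. (17447 - 2) mod 48 = 21, so b_{17447} = b_{23} = 16.

16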